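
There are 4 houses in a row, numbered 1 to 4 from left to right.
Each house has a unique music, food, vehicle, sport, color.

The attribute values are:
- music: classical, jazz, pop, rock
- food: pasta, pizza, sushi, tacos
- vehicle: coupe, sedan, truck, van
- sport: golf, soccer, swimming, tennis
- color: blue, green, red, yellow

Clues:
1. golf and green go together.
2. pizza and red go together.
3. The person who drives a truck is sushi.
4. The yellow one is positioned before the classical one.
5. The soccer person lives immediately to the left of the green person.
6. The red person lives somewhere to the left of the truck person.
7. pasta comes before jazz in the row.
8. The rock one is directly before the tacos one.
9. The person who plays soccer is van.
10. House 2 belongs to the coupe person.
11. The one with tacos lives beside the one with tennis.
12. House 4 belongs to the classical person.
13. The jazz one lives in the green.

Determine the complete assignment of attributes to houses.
Solution:

House | Music | Food | Vehicle | Sport | Color
----------------------------------------------
  1   | rock | pasta | van | soccer | yellow
  2   | jazz | tacos | coupe | golf | green
  3   | pop | pizza | sedan | tennis | red
  4   | classical | sushi | truck | swimming | blue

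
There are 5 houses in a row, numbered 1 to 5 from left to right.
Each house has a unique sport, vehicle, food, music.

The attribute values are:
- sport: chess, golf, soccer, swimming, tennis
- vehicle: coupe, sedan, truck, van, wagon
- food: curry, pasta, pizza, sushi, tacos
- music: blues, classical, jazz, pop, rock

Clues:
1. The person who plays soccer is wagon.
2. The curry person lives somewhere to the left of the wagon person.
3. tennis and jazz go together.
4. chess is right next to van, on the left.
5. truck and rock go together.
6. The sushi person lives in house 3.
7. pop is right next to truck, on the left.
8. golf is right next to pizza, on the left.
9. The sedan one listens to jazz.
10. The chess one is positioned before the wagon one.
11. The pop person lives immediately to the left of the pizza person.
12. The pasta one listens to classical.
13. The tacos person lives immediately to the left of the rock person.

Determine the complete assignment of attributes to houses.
Solution:

House | Sport | Vehicle | Food | Music
--------------------------------------
  1   | golf | coupe | tacos | pop
  2   | chess | truck | pizza | rock
  3   | swimming | van | sushi | blues
  4   | tennis | sedan | curry | jazz
  5   | soccer | wagon | pasta | classical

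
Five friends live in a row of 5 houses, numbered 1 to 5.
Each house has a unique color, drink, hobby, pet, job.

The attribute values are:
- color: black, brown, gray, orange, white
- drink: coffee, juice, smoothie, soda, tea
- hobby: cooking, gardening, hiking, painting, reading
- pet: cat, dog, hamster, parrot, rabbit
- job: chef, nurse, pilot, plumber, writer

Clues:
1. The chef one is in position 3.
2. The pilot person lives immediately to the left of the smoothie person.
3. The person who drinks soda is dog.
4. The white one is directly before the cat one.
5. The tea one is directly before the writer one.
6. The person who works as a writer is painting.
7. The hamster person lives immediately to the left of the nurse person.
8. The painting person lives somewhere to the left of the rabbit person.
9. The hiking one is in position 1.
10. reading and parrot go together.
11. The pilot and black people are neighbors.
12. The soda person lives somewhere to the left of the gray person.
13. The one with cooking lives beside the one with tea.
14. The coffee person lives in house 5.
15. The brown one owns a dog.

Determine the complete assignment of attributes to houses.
Solution:

House | Color | Drink | Hobby | Pet | Job
-----------------------------------------
  1   | white | juice | hiking | hamster | pilot
  2   | black | smoothie | cooking | cat | nurse
  3   | orange | tea | reading | parrot | chef
  4   | brown | soda | painting | dog | writer
  5   | gray | coffee | gardening | rabbit | plumber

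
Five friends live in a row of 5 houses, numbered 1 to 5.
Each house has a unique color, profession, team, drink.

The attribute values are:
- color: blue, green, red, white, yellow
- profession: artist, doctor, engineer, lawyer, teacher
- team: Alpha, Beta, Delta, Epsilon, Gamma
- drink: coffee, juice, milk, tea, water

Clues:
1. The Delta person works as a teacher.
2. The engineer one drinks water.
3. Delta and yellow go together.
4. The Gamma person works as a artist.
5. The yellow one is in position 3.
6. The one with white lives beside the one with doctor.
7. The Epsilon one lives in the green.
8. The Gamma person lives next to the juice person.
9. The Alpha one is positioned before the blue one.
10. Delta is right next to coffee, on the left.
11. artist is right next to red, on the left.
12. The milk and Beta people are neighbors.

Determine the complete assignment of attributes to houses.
Solution:

House | Color | Profession | Team | Drink
-----------------------------------------
  1   | white | artist | Gamma | tea
  2   | red | doctor | Alpha | juice
  3   | yellow | teacher | Delta | milk
  4   | blue | lawyer | Beta | coffee
  5   | green | engineer | Epsilon | water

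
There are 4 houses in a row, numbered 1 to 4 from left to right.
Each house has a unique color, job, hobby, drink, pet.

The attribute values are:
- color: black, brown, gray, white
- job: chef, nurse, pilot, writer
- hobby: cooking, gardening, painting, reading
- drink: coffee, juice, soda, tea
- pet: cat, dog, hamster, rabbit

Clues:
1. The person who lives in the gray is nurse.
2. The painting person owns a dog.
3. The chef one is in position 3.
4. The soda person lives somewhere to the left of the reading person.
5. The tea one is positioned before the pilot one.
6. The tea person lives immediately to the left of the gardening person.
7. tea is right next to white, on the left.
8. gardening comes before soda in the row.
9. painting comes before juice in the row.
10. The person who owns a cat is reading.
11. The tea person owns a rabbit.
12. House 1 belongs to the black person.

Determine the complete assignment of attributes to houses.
Solution:

House | Color | Job | Hobby | Drink | Pet
-----------------------------------------
  1   | black | writer | cooking | tea | rabbit
  2   | white | pilot | gardening | coffee | hamster
  3   | brown | chef | painting | soda | dog
  4   | gray | nurse | reading | juice | cat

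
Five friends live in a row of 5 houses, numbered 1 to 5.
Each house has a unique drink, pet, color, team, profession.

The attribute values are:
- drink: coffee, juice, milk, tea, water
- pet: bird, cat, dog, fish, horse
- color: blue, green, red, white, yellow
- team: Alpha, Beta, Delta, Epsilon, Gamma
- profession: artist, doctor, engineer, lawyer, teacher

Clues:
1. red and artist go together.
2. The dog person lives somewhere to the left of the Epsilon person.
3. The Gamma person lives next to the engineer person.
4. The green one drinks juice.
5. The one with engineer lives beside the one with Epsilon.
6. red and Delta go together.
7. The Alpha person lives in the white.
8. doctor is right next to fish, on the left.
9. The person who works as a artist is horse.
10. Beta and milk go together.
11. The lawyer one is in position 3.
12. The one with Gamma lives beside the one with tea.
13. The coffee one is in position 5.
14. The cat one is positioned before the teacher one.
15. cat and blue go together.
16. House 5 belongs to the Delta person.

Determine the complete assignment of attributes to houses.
Solution:

House | Drink | Pet | Color | Team | Profession
-----------------------------------------------
  1   | juice | dog | green | Gamma | doctor
  2   | tea | fish | white | Alpha | engineer
  3   | water | cat | blue | Epsilon | lawyer
  4   | milk | bird | yellow | Beta | teacher
  5   | coffee | horse | red | Delta | artist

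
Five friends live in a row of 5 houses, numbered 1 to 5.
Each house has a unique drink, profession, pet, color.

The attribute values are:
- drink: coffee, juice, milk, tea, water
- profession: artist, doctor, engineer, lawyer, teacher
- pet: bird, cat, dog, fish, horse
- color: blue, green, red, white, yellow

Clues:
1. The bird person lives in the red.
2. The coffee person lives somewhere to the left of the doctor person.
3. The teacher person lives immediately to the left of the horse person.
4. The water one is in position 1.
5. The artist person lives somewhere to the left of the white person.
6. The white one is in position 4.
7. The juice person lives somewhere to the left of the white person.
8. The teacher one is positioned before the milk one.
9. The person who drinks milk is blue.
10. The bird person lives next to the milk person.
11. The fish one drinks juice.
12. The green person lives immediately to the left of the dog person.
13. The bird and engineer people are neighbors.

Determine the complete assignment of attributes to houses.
Solution:

House | Drink | Profession | Pet | Color
----------------------------------------
  1   | water | teacher | bird | red
  2   | milk | engineer | horse | blue
  3   | juice | artist | fish | green
  4   | coffee | lawyer | dog | white
  5   | tea | doctor | cat | yellow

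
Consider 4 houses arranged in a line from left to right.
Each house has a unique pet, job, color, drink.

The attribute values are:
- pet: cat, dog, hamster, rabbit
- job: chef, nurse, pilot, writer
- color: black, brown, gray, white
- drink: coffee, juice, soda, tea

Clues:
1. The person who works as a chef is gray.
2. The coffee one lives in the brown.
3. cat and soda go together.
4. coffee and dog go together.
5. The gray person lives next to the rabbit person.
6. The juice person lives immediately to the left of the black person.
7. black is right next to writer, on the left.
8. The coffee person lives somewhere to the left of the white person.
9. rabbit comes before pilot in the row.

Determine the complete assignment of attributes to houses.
Solution:

House | Pet | Job | Color | Drink
---------------------------------
  1   | hamster | chef | gray | juice
  2   | rabbit | nurse | black | tea
  3   | dog | writer | brown | coffee
  4   | cat | pilot | white | soda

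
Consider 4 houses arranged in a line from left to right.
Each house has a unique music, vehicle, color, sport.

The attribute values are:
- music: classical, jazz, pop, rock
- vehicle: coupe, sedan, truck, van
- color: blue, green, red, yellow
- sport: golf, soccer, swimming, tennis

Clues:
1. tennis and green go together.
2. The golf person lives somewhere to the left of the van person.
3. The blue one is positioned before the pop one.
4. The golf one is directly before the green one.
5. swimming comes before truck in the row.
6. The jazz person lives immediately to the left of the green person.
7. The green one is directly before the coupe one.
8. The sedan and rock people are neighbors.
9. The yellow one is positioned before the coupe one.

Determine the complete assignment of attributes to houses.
Solution:

House | Music | Vehicle | Color | Sport
---------------------------------------
  1   | jazz | sedan | yellow | golf
  2   | rock | van | green | tennis
  3   | classical | coupe | blue | swimming
  4   | pop | truck | red | soccer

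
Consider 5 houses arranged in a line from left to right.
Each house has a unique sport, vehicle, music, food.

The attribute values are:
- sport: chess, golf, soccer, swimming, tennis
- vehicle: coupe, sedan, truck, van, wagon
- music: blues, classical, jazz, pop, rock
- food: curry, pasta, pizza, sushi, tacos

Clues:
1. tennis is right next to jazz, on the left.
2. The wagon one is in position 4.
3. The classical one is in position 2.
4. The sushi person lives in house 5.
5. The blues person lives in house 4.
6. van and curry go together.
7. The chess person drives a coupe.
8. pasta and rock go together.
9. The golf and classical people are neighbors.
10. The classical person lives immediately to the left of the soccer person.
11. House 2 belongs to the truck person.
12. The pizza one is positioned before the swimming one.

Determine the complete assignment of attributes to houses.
Solution:

House | Sport | Vehicle | Music | Food
--------------------------------------
  1   | golf | sedan | rock | pasta
  2   | tennis | truck | classical | pizza
  3   | soccer | van | jazz | curry
  4   | swimming | wagon | blues | tacos
  5   | chess | coupe | pop | sushi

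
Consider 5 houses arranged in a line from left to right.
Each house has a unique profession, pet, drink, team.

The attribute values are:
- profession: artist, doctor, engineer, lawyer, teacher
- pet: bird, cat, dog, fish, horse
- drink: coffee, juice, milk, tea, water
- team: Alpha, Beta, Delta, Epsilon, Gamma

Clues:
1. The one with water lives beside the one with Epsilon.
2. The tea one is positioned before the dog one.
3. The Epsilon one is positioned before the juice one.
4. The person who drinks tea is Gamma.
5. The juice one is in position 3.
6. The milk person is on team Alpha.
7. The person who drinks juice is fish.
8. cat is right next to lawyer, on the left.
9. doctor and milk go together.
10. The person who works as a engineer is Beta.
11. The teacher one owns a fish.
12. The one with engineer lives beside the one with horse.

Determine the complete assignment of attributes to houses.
Solution:

House | Profession | Pet | Drink | Team
---------------------------------------
  1   | engineer | cat | water | Beta
  2   | lawyer | horse | coffee | Epsilon
  3   | teacher | fish | juice | Delta
  4   | artist | bird | tea | Gamma
  5   | doctor | dog | milk | Alpha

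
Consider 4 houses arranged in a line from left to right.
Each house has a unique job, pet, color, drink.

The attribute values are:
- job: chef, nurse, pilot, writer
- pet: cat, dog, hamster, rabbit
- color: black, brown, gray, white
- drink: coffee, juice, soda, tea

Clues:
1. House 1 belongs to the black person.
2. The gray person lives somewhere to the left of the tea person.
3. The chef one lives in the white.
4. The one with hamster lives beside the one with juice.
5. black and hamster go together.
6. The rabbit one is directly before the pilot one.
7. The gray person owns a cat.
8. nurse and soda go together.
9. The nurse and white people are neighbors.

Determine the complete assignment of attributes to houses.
Solution:

House | Job | Pet | Color | Drink
---------------------------------
  1   | nurse | hamster | black | soda
  2   | chef | rabbit | white | juice
  3   | pilot | cat | gray | coffee
  4   | writer | dog | brown | tea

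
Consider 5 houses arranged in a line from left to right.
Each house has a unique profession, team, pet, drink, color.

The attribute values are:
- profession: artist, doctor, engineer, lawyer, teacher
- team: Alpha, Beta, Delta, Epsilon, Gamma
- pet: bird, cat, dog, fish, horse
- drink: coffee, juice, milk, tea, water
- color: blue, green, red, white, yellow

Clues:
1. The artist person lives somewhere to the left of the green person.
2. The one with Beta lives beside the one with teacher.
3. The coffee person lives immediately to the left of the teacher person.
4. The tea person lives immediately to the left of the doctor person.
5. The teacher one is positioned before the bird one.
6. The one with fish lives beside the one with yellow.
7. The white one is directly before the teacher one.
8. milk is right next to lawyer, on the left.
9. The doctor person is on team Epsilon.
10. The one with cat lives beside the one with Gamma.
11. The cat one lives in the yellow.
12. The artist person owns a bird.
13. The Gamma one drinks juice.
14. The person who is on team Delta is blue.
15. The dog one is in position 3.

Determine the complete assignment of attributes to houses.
Solution:

House | Profession | Team | Pet | Drink | Color
-----------------------------------------------
  1   | engineer | Beta | fish | coffee | white
  2   | teacher | Alpha | cat | milk | yellow
  3   | lawyer | Gamma | dog | juice | red
  4   | artist | Delta | bird | tea | blue
  5   | doctor | Epsilon | horse | water | green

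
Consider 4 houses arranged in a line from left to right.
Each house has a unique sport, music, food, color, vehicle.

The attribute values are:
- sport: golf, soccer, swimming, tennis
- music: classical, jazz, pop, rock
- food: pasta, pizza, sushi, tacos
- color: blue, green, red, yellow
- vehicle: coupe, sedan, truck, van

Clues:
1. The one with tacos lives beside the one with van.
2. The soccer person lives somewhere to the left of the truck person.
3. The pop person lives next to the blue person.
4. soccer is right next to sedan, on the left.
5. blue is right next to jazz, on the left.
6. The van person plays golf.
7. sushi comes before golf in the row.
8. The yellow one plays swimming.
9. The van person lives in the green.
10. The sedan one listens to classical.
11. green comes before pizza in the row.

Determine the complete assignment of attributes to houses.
Solution:

House | Sport | Music | Food | Color | Vehicle
----------------------------------------------
  1   | soccer | pop | sushi | red | coupe
  2   | tennis | classical | tacos | blue | sedan
  3   | golf | jazz | pasta | green | van
  4   | swimming | rock | pizza | yellow | truck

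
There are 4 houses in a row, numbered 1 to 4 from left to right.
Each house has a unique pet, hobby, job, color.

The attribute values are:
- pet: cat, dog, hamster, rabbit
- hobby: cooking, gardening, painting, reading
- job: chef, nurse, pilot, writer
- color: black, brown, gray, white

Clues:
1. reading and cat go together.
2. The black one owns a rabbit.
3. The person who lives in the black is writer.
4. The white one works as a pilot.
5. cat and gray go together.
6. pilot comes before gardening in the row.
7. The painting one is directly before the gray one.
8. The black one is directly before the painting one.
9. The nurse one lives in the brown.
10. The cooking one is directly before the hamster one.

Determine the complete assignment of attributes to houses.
Solution:

House | Pet | Hobby | Job | Color
---------------------------------
  1   | rabbit | cooking | writer | black
  2   | hamster | painting | pilot | white
  3   | cat | reading | chef | gray
  4   | dog | gardening | nurse | brown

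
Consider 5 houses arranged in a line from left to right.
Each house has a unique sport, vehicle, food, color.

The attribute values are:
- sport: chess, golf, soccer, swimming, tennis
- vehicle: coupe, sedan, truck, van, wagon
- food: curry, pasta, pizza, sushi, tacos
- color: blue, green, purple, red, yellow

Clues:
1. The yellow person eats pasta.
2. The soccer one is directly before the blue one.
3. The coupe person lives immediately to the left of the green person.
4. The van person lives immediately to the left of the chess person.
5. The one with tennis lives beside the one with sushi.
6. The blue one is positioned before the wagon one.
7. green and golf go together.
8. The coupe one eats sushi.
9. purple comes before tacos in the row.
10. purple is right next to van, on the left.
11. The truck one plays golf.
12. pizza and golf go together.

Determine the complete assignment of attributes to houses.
Solution:

House | Sport | Vehicle | Food | Color
--------------------------------------
  1   | soccer | sedan | curry | purple
  2   | tennis | van | tacos | blue
  3   | chess | coupe | sushi | red
  4   | golf | truck | pizza | green
  5   | swimming | wagon | pasta | yellow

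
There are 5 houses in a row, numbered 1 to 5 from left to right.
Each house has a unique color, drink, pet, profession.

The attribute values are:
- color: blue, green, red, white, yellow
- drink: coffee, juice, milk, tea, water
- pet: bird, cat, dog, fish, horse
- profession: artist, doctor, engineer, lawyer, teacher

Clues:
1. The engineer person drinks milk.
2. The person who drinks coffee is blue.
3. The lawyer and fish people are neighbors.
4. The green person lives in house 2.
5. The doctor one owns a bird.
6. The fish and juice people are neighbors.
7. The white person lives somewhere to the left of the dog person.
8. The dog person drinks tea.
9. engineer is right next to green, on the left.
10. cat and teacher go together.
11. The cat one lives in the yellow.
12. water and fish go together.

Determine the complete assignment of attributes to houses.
Solution:

House | Color | Drink | Pet | Profession
----------------------------------------
  1   | white | milk | horse | engineer
  2   | green | tea | dog | lawyer
  3   | red | water | fish | artist
  4   | yellow | juice | cat | teacher
  5   | blue | coffee | bird | doctor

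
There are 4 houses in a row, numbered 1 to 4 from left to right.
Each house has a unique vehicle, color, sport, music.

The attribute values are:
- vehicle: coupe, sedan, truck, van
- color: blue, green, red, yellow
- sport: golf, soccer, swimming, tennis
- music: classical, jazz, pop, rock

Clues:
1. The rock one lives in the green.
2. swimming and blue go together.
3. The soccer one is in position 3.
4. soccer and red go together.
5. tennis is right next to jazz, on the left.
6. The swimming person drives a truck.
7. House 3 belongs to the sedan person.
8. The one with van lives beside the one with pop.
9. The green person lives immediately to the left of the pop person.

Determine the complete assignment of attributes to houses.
Solution:

House | Vehicle | Color | Sport | Music
---------------------------------------
  1   | van | green | golf | rock
  2   | coupe | yellow | tennis | pop
  3   | sedan | red | soccer | jazz
  4   | truck | blue | swimming | classical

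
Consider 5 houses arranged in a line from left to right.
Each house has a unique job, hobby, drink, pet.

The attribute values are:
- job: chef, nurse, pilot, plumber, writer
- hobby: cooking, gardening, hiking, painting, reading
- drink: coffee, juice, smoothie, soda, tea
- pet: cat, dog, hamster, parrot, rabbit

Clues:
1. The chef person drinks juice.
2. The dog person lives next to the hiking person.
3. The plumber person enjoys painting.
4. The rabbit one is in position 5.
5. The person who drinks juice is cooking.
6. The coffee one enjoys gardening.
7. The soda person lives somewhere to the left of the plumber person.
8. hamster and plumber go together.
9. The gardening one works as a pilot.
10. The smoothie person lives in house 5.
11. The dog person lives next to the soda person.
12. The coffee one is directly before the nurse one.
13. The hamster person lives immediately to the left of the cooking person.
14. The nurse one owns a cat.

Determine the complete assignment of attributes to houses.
Solution:

House | Job | Hobby | Drink | Pet
---------------------------------
  1   | pilot | gardening | coffee | dog
  2   | nurse | hiking | soda | cat
  3   | plumber | painting | tea | hamster
  4   | chef | cooking | juice | parrot
  5   | writer | reading | smoothie | rabbit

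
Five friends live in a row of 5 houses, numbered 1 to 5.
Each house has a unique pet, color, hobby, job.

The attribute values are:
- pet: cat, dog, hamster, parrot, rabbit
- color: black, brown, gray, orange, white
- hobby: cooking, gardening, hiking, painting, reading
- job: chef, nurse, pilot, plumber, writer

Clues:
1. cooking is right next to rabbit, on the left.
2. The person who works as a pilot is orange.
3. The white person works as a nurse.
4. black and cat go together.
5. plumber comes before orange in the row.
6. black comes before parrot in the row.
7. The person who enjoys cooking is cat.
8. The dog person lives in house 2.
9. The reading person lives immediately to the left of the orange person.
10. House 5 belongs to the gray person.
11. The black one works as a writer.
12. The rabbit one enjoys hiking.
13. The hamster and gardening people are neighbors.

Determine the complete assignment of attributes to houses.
Solution:

House | Pet | Color | Hobby | Job
---------------------------------
  1   | hamster | brown | reading | plumber
  2   | dog | orange | gardening | pilot
  3   | cat | black | cooking | writer
  4   | rabbit | white | hiking | nurse
  5   | parrot | gray | painting | chef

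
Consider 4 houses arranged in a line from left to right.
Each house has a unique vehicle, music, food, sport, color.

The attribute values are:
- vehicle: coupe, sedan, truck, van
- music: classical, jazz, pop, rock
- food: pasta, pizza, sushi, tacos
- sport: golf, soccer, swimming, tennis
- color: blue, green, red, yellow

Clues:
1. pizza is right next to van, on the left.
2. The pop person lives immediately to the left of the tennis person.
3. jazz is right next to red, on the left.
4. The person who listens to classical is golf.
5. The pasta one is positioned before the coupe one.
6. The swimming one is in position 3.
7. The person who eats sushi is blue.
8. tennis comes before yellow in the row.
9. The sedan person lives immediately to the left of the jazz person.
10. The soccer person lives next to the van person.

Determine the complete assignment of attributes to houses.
Solution:

House | Vehicle | Music | Food | Sport | Color
----------------------------------------------
  1   | sedan | pop | pizza | soccer | green
  2   | van | jazz | sushi | tennis | blue
  3   | truck | rock | pasta | swimming | red
  4   | coupe | classical | tacos | golf | yellow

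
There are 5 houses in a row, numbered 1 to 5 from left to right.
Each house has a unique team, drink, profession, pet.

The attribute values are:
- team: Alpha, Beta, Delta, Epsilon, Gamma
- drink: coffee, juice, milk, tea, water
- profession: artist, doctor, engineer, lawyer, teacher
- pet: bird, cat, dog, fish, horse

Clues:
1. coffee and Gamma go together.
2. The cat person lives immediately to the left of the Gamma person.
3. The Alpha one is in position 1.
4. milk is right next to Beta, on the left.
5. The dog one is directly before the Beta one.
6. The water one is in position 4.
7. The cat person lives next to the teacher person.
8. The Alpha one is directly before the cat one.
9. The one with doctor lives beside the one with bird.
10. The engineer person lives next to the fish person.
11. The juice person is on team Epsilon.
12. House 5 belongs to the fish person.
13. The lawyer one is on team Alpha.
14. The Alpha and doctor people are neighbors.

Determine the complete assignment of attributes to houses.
Solution:

House | Team | Drink | Profession | Pet
---------------------------------------
  1   | Alpha | milk | lawyer | dog
  2   | Beta | tea | doctor | cat
  3   | Gamma | coffee | teacher | bird
  4   | Delta | water | engineer | horse
  5   | Epsilon | juice | artist | fish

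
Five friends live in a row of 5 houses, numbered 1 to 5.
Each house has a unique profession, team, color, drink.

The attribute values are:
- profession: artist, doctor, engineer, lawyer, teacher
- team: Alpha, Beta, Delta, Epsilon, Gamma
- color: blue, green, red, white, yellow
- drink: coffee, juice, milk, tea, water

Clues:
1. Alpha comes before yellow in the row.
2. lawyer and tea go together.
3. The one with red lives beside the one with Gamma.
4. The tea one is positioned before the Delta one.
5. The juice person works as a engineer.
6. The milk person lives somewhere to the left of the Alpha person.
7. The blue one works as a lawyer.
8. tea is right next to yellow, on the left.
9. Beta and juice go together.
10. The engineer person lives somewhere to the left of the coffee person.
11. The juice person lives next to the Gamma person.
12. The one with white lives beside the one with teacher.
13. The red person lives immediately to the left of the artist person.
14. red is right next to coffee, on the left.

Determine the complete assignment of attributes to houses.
Solution:

House | Profession | Team | Color | Drink
-----------------------------------------
  1   | engineer | Beta | red | juice
  2   | artist | Gamma | white | coffee
  3   | teacher | Epsilon | green | milk
  4   | lawyer | Alpha | blue | tea
  5   | doctor | Delta | yellow | water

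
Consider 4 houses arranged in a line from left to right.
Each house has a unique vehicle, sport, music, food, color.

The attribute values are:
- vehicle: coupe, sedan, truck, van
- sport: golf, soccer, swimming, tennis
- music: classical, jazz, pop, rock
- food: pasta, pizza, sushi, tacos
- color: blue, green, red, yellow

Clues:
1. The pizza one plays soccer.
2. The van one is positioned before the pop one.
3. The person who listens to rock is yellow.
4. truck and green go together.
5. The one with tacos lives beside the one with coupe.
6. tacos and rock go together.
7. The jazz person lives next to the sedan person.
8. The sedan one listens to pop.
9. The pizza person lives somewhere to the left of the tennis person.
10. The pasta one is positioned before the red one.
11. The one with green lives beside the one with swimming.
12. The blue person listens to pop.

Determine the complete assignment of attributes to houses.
Solution:

House | Vehicle | Sport | Music | Food | Color
----------------------------------------------
  1   | truck | golf | classical | pasta | green
  2   | van | swimming | rock | tacos | yellow
  3   | coupe | soccer | jazz | pizza | red
  4   | sedan | tennis | pop | sushi | blue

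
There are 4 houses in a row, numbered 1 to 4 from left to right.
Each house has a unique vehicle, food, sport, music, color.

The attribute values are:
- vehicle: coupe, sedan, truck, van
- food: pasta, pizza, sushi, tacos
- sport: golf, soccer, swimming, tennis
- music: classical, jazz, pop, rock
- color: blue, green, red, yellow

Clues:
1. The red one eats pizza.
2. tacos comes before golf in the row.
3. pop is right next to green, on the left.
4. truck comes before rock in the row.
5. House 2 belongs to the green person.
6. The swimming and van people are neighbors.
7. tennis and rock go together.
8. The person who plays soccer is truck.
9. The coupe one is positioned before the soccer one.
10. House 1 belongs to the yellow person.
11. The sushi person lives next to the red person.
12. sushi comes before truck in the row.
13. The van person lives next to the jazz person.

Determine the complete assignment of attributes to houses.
Solution:

House | Vehicle | Food | Sport | Music | Color
----------------------------------------------
  1   | coupe | tacos | swimming | pop | yellow
  2   | van | sushi | golf | classical | green
  3   | truck | pizza | soccer | jazz | red
  4   | sedan | pasta | tennis | rock | blue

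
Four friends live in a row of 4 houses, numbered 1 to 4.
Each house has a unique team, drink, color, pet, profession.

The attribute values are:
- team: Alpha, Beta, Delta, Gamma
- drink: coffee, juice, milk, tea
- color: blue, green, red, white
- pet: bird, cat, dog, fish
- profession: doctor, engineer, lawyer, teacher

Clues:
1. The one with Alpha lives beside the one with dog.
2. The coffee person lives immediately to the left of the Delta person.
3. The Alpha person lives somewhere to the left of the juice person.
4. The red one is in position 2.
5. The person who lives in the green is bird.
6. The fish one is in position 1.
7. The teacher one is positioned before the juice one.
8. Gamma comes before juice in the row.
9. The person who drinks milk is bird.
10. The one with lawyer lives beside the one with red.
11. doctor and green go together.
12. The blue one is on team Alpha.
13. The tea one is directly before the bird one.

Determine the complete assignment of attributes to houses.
Solution:

House | Team | Drink | Color | Pet | Profession
-----------------------------------------------
  1   | Alpha | coffee | blue | fish | lawyer
  2   | Delta | tea | red | dog | teacher
  3   | Gamma | milk | green | bird | doctor
  4   | Beta | juice | white | cat | engineer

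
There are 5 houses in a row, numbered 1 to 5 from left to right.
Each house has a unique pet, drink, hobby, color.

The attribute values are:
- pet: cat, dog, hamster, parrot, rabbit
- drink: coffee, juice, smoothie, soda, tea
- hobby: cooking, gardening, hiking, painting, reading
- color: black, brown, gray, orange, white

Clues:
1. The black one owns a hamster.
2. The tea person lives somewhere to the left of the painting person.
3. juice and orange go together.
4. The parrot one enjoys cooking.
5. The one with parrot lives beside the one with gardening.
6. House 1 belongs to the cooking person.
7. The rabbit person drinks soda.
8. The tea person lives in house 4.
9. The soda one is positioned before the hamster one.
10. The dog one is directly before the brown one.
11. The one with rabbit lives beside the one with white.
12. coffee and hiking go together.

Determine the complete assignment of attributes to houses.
Solution:

House | Pet | Drink | Hobby | Color
-----------------------------------
  1   | parrot | juice | cooking | orange
  2   | rabbit | soda | gardening | gray
  3   | dog | coffee | hiking | white
  4   | cat | tea | reading | brown
  5   | hamster | smoothie | painting | black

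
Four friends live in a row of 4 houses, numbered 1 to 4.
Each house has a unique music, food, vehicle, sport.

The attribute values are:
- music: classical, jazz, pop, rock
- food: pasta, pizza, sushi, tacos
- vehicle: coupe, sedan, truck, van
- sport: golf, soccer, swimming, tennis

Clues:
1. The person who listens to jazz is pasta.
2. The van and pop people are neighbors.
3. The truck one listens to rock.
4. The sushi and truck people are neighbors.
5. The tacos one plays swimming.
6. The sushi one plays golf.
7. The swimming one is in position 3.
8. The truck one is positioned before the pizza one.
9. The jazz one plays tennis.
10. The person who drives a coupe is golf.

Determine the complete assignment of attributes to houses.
Solution:

House | Music | Food | Vehicle | Sport
--------------------------------------
  1   | jazz | pasta | van | tennis
  2   | pop | sushi | coupe | golf
  3   | rock | tacos | truck | swimming
  4   | classical | pizza | sedan | soccer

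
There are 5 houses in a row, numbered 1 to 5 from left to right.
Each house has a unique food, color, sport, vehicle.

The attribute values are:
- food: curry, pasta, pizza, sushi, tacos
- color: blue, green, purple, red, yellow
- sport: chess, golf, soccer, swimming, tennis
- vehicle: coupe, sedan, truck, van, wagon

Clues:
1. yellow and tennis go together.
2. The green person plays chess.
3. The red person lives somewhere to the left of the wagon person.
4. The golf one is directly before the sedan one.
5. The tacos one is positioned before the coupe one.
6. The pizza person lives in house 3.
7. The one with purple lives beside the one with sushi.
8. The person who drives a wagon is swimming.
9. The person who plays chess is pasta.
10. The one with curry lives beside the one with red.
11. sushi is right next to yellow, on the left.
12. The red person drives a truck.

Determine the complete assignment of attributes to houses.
Solution:

House | Food | Color | Sport | Vehicle
--------------------------------------
  1   | curry | purple | soccer | van
  2   | sushi | red | golf | truck
  3   | pizza | yellow | tennis | sedan
  4   | tacos | blue | swimming | wagon
  5   | pasta | green | chess | coupe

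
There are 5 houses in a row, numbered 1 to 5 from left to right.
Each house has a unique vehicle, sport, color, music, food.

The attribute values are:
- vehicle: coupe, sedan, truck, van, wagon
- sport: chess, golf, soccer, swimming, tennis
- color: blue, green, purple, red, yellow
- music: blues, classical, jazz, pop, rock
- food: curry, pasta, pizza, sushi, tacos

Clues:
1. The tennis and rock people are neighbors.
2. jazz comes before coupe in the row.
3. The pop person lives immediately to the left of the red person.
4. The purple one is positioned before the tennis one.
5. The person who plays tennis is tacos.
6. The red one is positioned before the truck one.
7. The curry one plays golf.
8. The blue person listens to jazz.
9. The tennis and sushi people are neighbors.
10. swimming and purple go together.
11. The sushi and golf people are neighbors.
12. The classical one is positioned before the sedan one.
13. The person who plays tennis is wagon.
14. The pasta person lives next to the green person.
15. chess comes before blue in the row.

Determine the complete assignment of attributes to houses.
Solution:

House | Vehicle | Sport | Color | Music | Food
----------------------------------------------
  1   | van | swimming | purple | classical | pasta
  2   | wagon | tennis | green | pop | tacos
  3   | sedan | chess | red | rock | sushi
  4   | truck | golf | blue | jazz | curry
  5   | coupe | soccer | yellow | blues | pizza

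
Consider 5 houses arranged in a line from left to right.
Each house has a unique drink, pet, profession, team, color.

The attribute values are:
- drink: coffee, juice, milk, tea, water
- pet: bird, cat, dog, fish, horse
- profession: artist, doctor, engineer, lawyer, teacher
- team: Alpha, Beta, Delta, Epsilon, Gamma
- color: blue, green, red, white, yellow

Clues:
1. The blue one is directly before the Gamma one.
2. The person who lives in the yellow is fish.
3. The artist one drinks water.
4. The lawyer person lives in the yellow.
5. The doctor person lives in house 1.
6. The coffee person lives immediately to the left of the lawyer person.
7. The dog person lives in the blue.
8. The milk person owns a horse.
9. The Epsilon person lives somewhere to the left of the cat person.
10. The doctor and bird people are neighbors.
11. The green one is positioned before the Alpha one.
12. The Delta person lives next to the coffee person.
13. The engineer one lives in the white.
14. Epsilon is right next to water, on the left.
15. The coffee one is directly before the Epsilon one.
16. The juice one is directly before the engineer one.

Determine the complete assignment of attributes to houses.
Solution:

House | Drink | Pet | Profession | Team | Color
-----------------------------------------------
  1   | juice | dog | doctor | Delta | blue
  2   | coffee | bird | engineer | Gamma | white
  3   | tea | fish | lawyer | Epsilon | yellow
  4   | water | cat | artist | Beta | green
  5   | milk | horse | teacher | Alpha | red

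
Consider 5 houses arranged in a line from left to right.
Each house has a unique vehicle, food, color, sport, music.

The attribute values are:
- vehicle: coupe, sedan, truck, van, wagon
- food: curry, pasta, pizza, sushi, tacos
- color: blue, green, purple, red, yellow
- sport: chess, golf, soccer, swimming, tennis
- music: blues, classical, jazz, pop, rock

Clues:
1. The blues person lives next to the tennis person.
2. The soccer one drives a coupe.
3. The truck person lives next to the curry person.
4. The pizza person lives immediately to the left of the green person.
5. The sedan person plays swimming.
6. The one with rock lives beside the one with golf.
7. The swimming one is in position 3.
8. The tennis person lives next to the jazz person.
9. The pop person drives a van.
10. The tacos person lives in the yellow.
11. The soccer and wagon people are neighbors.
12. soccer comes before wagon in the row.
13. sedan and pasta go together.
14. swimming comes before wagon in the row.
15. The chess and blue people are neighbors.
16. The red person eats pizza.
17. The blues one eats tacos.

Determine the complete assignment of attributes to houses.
Solution:

House | Vehicle | Food | Color | Sport | Music
----------------------------------------------
  1   | truck | tacos | yellow | chess | blues
  2   | van | curry | blue | tennis | pop
  3   | sedan | pasta | purple | swimming | jazz
  4   | coupe | pizza | red | soccer | rock
  5   | wagon | sushi | green | golf | classical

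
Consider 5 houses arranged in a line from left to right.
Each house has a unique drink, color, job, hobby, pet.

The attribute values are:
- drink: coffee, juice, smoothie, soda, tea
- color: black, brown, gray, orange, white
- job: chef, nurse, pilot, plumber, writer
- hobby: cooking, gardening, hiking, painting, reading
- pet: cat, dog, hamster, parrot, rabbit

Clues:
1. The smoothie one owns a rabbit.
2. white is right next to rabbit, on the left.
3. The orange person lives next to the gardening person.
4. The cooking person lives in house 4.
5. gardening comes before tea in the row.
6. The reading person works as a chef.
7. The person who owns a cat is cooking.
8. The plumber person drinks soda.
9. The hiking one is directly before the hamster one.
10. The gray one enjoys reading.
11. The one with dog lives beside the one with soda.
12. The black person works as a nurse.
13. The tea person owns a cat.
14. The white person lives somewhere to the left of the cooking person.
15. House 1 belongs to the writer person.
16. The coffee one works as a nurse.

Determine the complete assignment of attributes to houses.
Solution:

House | Drink | Color | Job | Hobby | Pet
-----------------------------------------
  1   | juice | orange | writer | hiking | dog
  2   | soda | white | plumber | gardening | hamster
  3   | smoothie | gray | chef | reading | rabbit
  4   | tea | brown | pilot | cooking | cat
  5   | coffee | black | nurse | painting | parrot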